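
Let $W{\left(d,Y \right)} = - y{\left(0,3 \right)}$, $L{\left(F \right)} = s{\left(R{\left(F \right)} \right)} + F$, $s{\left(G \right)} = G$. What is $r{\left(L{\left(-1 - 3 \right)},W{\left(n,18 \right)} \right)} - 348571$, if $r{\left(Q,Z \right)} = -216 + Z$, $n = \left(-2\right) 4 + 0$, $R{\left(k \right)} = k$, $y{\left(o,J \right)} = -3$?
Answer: $-348784$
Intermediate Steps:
$n = -8$ ($n = -8 + 0 = -8$)
$L{\left(F \right)} = 2 F$ ($L{\left(F \right)} = F + F = 2 F$)
$W{\left(d,Y \right)} = 3$ ($W{\left(d,Y \right)} = \left(-1\right) \left(-3\right) = 3$)
$r{\left(L{\left(-1 - 3 \right)},W{\left(n,18 \right)} \right)} - 348571 = \left(-216 + 3\right) - 348571 = -213 - 348571 = -348784$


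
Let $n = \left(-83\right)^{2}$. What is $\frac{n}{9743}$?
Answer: $\frac{6889}{9743} \approx 0.70707$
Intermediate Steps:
$n = 6889$
$\frac{n}{9743} = \frac{6889}{9743}$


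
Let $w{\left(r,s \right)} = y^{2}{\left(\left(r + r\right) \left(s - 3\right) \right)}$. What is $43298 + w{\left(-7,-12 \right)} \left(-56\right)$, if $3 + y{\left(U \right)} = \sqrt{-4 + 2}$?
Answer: $42906 + 336 i \sqrt{2} \approx 42906.0 + 475.18 i$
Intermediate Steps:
$y{\left(U \right)} = -3 + i \sqrt{2}$ ($y{\left(U \right)} = -3 + \sqrt{-4 + 2} = -3 + \sqrt{-2} = -3 + i \sqrt{2}$)
$w{\left(r,s \right)} = \left(-3 + i \sqrt{2}\right)^{2}$
$43298 + w{\left(-7,-12 \right)} \left(-56\right) = 43298 + \left(3 - i \sqrt{2}\right)^{2} \left(-56\right) = 43298 - 56 \left(3 - i \sqrt{2}\right)^{2}$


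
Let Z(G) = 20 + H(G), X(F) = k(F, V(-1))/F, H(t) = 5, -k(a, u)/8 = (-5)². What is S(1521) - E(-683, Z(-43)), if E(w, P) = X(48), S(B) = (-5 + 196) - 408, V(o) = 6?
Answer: -1277/6 ≈ -212.83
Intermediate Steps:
k(a, u) = -200 (k(a, u) = -8*(-5)² = -8*25 = -200)
S(B) = -217 (S(B) = 191 - 408 = -217)
X(F) = -200/F
Z(G) = 25 (Z(G) = 20 + 5 = 25)
E(w, P) = -25/6 (E(w, P) = -200/48 = -200*1/48 = -25/6)
S(1521) - E(-683, Z(-43)) = -217 - 1*(-25/6) = -217 + 25/6 = -1277/6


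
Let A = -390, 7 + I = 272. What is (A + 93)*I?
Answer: -78705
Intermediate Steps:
I = 265 (I = -7 + 272 = 265)
(A + 93)*I = (-390 + 93)*265 = -297*265 = -78705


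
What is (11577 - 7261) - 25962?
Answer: -21646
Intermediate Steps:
(11577 - 7261) - 25962 = 4316 - 25962 = -21646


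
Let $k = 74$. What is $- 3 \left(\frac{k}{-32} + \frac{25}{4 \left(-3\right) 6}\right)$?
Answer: $\frac{383}{48} \approx 7.9792$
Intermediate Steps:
$- 3 \left(\frac{k}{-32} + \frac{25}{4 \left(-3\right) 6}\right) = - 3 \left(\frac{74}{-32} + \frac{25}{4 \left(-3\right) 6}\right) = - 3 \left(74 \left(- \frac{1}{32}\right) + \frac{25}{\left(-12\right) 6}\right) = - 3 \left(- \frac{37}{16} + \frac{25}{-72}\right) = - 3 \left(- \frac{37}{16} + 25 \left(- \frac{1}{72}\right)\right) = - 3 \left(- \frac{37}{16} - \frac{25}{72}\right) = \left(-3\right) \left(- \frac{383}{144}\right) = \frac{383}{48}$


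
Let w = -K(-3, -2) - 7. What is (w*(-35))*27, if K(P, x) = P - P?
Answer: 6615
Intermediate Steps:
K(P, x) = 0
w = -7 (w = -1*0 - 7 = 0 - 7 = -7)
(w*(-35))*27 = -7*(-35)*27 = 245*27 = 6615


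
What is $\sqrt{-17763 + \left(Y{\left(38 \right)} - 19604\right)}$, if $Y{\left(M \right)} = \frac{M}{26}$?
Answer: $\frac{2 i \sqrt{1578694}}{13} \approx 193.3 i$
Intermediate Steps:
$Y{\left(M \right)} = \frac{M}{26}$ ($Y{\left(M \right)} = M \frac{1}{26} = \frac{M}{26}$)
$\sqrt{-17763 + \left(Y{\left(38 \right)} - 19604\right)} = \sqrt{-17763 + \left(\frac{1}{26} \cdot 38 - 19604\right)} = \sqrt{-17763 + \left(\frac{19}{13} - 19604\right)} = \sqrt{-17763 - \frac{254833}{13}} = \sqrt{- \frac{485752}{13}} = \frac{2 i \sqrt{1578694}}{13}$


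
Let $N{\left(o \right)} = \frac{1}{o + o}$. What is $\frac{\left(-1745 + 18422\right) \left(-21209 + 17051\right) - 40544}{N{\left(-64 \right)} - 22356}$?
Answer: $\frac{8881089280}{2861569} \approx 3103.6$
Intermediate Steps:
$N{\left(o \right)} = \frac{1}{2 o}$
$\frac{\left(-1745 + 18422\right) \left(-21209 + 17051\right) - 40544}{N{\left(-64 \right)} - 22356} = \frac{\left(-1745 + 18422\right) \left(-21209 + 17051\right) - 40544}{\frac{1}{2 \left(-64\right)} - 22356} = \frac{16677 \left(-4158\right) - 40544}{\frac{1}{2} \left(- \frac{1}{64}\right) - 22356} = \frac{-69342966 - 40544}{- \frac{1}{128} - 22356} = - \frac{69383510}{- \frac{2861569}{128}} = \left(-69383510\right) \left(- \frac{128}{2861569}\right) = \frac{8881089280}{2861569}$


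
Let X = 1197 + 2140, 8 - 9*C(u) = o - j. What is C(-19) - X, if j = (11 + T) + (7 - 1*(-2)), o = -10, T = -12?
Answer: -30007/9 ≈ -3334.1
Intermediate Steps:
j = 8 (j = (11 - 12) + (7 - 1*(-2)) = -1 + (7 + 2) = -1 + 9 = 8)
C(u) = 26/9 (C(u) = 8/9 - (-10 - 1*8)/9 = 8/9 - (-10 - 8)/9 = 8/9 - ⅑*(-18) = 8/9 + 2 = 26/9)
X = 3337
C(-19) - X = 26/9 - 1*3337 = 26/9 - 3337 = -30007/9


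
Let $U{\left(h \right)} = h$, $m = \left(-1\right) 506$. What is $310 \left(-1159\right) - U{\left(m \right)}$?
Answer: $-358784$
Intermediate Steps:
$m = -506$
$310 \left(-1159\right) - U{\left(m \right)} = 310 \left(-1159\right) - -506 = -359290 + 506 = -358784$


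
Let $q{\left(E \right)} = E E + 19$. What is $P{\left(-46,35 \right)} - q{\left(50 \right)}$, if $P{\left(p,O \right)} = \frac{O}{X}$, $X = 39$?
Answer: $- \frac{98206}{39} \approx -2518.1$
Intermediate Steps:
$q{\left(E \right)} = 19 + E^{2}$ ($q{\left(E \right)} = E^{2} + 19 = 19 + E^{2}$)
$P{\left(p,O \right)} = \frac{O}{39}$
$P{\left(-46,35 \right)} - q{\left(50 \right)} = \frac{1}{39} \cdot 35 - \left(19 + 50^{2}\right) = \frac{35}{39} - \left(19 + 2500\right) = \frac{35}{39} - 2519 = - \frac{98206}{39}$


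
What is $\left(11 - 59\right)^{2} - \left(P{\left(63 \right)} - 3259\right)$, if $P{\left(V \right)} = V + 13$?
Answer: $5487$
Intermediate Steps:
$P{\left(V \right)} = 13 + V$
$\left(11 - 59\right)^{2} - \left(P{\left(63 \right)} - 3259\right) = \left(11 - 59\right)^{2} - \left(\left(13 + 63\right) - 3259\right) = \left(-48\right)^{2} - \left(76 - 3259\right) = 2304 - -3183 = 2304 + 3183 = 5487$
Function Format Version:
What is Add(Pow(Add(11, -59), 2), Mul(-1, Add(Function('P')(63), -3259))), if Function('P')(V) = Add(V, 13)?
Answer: 5487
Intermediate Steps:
Function('P')(V) = Add(13, V)
Add(Pow(Add(11, -59), 2), Mul(-1, Add(Function('P')(63), -3259))) = Add(Pow(Add(11, -59), 2), Mul(-1, Add(Add(13, 63), -3259))) = Add(Pow(-48, 2), Mul(-1, Add(76, -3259))) = Add(2304, Mul(-1, -3183)) = Add(2304, 3183) = 5487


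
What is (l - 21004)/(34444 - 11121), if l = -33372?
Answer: -54376/23323 ≈ -2.3314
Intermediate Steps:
(l - 21004)/(34444 - 11121) = (-33372 - 21004)/(34444 - 11121) = -54376/23323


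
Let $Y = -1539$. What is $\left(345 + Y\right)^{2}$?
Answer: $1425636$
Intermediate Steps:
$\left(345 + Y\right)^{2} = \left(345 - 1539\right)^{2} = \left(-1194\right)^{2} = 1425636$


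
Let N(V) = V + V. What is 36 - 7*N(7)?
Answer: -62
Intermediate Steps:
N(V) = 2*V
36 - 7*N(7) = 36 - 14*7 = 36 - 7*14 = 36 - 98 = -62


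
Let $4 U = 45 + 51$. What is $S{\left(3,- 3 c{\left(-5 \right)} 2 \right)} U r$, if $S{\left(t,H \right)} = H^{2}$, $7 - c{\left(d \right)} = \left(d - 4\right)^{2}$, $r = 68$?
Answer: $321725952$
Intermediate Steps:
$U = 24$ ($U = \frac{45 + 51}{4} = \frac{1}{4} \cdot 96 = 24$)
$c{\left(d \right)} = 7 - \left(-4 + d\right)^{2}$ ($c{\left(d \right)} = 7 - \left(d - 4\right)^{2} = 7 - \left(-4 + d\right)^{2}$)
$S{\left(3,- 3 c{\left(-5 \right)} 2 \right)} U r = \left(- 3 \left(7 - \left(-4 - 5\right)^{2}\right) 2\right)^{2} \cdot 24 \cdot 68 = \left(- 3 \left(7 - \left(-9\right)^{2}\right) 2\right)^{2} \cdot 24 \cdot 68 = \left(- 3 \left(7 - 81\right) 2\right)^{2} \cdot 24 \cdot 68 = \left(\left(-3\right) \left(-74\right) 2\right)^{2} \cdot 24 \cdot 68 = \left(222 \cdot 2\right)^{2} \cdot 24 \cdot 68 = 444^{2} \cdot 24 \cdot 68 = 197136 \cdot 24 \cdot 68 = 4731264 \cdot 68 = 321725952$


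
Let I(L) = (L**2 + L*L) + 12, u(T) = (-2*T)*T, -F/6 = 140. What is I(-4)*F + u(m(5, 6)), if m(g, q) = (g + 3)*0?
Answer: -36960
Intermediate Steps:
m(g, q) = 0 (m(g, q) = (3 + g)*0 = 0)
F = -840 (F = -6*140 = -840)
u(T) = -2*T**2
I(L) = 12 + 2*L**2 (I(L) = (L**2 + L**2) + 12 = 2*L**2 + 12 = 12 + 2*L**2)
I(-4)*F + u(m(5, 6)) = (12 + 2*(-4)**2)*(-840) - 2*0**2 = (12 + 2*16)*(-840) - 2*0 = (12 + 32)*(-840) + 0 = 44*(-840) + 0 = -36960 + 0 = -36960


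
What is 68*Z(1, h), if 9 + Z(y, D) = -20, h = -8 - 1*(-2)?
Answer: -1972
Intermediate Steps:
h = -6 (h = -8 + 2 = -6)
Z(y, D) = -29 (Z(y, D) = -9 - 20 = -29)
68*Z(1, h) = 68*(-29) = -1972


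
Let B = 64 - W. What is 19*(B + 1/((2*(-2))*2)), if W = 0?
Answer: 9709/8 ≈ 1213.6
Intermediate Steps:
B = 64 (B = 64 - 1*0 = 64 + 0 = 64)
19*(B + 1/((2*(-2))*2)) = 19*(64 + 1/((2*(-2))*2)) = 19*(64 + 1/(-4*2)) = 19*(64 + 1/(-8)) = 19*(64 - ⅛) = 19*(511/8) = 9709/8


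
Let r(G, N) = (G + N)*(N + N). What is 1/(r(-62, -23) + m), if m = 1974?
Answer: 1/5884 ≈ 0.00016995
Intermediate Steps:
r(G, N) = 2*N*(G + N) (r(G, N) = (G + N)*(2*N) = 2*N*(G + N))
1/(r(-62, -23) + m) = 1/(2*(-23)*(-62 - 23) + 1974) = 1/(2*(-23)*(-85) + 1974) = 1/(3910 + 1974) = 1/5884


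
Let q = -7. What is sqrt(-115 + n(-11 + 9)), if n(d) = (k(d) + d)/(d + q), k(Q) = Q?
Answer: I*sqrt(1031)/3 ≈ 10.703*I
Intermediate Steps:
n(d) = 2*d/(-7 + d) (n(d) = (d + d)/(d - 7) = (2*d)/(-7 + d) = 2*d/(-7 + d))
sqrt(-115 + n(-11 + 9)) = sqrt(-115 + 2*(-11 + 9)/(-7 + (-11 + 9))) = sqrt(-115 + 2*(-2)/(-7 - 2)) = sqrt(-115 + 2*(-2)/(-9)) = sqrt(-115 + 2*(-2)*(-1/9)) = sqrt(-115 + 4/9) = sqrt(-1031/9) = I*sqrt(1031)/3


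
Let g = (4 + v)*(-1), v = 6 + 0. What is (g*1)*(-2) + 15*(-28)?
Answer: -400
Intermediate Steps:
v = 6
g = -10 (g = (4 + 6)*(-1) = 10*(-1) = -10)
(g*1)*(-2) + 15*(-28) = -10*1*(-2) + 15*(-28) = -10*(-2) - 420 = 20 - 420 = -400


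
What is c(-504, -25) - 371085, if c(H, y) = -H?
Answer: -370581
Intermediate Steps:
c(-504, -25) - 371085 = -1*(-504) - 371085 = 504 - 371085 = -370581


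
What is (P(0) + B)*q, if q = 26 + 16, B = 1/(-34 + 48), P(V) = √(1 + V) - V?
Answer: 45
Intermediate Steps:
B = 1/14 ≈ 0.071429
q = 42
(P(0) + B)*q = ((√(1 + 0) - 1*0) + 1/14)*42 = ((√1 + 0) + 1/14)*42 = ((1 + 0) + 1/14)*42 = (1 + 1/14)*42 = (15/14)*42 = 45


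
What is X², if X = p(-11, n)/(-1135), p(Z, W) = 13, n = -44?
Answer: 169/1288225 ≈ 0.00013119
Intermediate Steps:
X = -13/1135 (X = 13/(-1135) = 13*(-1/1135) = -13/1135 ≈ -0.011454)
X² = (-13/1135)² = 169/1288225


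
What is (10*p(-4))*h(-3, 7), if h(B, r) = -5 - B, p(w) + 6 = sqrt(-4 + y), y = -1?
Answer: 120 - 20*I*sqrt(5) ≈ 120.0 - 44.721*I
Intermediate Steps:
p(w) = -6 + I*sqrt(5) (p(w) = -6 + sqrt(-4 - 1) = -6 + sqrt(-5) = -6 + I*sqrt(5))
(10*p(-4))*h(-3, 7) = (10*(-6 + I*sqrt(5)))*(-5 - 1*(-3)) = (-60 + 10*I*sqrt(5))*(-5 + 3) = (-60 + 10*I*sqrt(5))*(-2) = 120 - 20*I*sqrt(5)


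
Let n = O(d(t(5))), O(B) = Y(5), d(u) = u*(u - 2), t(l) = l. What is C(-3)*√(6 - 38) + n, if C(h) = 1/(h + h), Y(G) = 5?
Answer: 5 - 2*I*√2/3 ≈ 5.0 - 0.94281*I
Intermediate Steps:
d(u) = u*(-2 + u)
O(B) = 5
n = 5
C(h) = 1/(2*h)
C(-3)*√(6 - 38) + n = ((½)/(-3))*√(6 - 38) + 5 = ((½)*(-⅓))*√(-32) + 5 = -2*I*√2/3 + 5 = 5 - 2*I*√2/3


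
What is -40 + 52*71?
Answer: 3652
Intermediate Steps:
-40 + 52*71 = -40 + 3692 = 3652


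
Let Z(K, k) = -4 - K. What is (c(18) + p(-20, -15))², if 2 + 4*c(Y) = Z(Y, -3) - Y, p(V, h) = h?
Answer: 2601/4 ≈ 650.25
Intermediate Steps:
c(Y) = -3/2 - Y/2 (c(Y) = -½ + ((-4 - Y) - Y)/4 = -½ + (-4 - 2*Y)/4 = -½ + (-1 - Y/2) = -3/2 - Y/2)
(c(18) + p(-20, -15))² = ((-3/2 - ½*18) - 15)² = ((-3/2 - 9) - 15)² = (-21/2 - 15)² = (-51/2)² = 2601/4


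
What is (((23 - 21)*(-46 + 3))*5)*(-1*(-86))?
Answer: -36980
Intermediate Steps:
(((23 - 21)*(-46 + 3))*5)*(-1*(-86)) = ((2*(-43))*5)*86 = -86*5*86 = -430*86 = -36980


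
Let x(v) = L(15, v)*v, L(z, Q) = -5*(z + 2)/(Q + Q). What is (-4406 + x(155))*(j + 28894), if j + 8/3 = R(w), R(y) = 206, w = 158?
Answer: -388318462/3 ≈ -1.2944e+8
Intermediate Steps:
L(z, Q) = -5*(2 + z)/(2*Q)
j = 610/3 (j = -8/3 + 206 = 610/3 ≈ 203.33)
x(v) = -85/2 (x(v) = (5*(-2 - 1*15)/(2*v))*v = (5*(-2 - 15)/(2*v))*v = ((5/2)*(-17)/v)*v = (-85/(2*v))*v = -85/2)
(-4406 + x(155))*(j + 28894) = (-4406 - 85/2)*(610/3 + 28894) = -8897/2*87292/3 = -388318462/3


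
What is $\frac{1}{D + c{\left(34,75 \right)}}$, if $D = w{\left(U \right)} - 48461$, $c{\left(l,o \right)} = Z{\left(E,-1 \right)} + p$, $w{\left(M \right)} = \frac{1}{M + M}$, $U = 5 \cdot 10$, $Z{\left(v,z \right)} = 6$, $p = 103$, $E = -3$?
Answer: $- \frac{100}{4835199} \approx -2.0682 \cdot 10^{-5}$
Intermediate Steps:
$U = 50$
$w{\left(M \right)} = \frac{1}{2 M}$
$c{\left(l,o \right)} = 109$ ($c{\left(l,o \right)} = 6 + 103 = 109$)
$D = - \frac{4846099}{100}$ ($D = \frac{1}{2 \cdot 50} - 48461 = \frac{1}{2} \cdot \frac{1}{50} - 48461 = \frac{1}{100} - 48461 = - \frac{4846099}{100} \approx -48461.0$)
$\frac{1}{D + c{\left(34,75 \right)}} = \frac{1}{- \frac{4846099}{100} + 109} = \frac{1}{- \frac{4835199}{100}} = - \frac{100}{4835199}$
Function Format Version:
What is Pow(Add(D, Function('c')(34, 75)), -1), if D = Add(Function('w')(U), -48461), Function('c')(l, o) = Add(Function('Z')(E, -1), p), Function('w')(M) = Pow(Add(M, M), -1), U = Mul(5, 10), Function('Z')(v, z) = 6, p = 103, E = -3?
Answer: Rational(-100, 4835199) ≈ -2.0682e-5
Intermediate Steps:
U = 50
Function('w')(M) = Mul(Rational(1, 2), Pow(M, -1)) (Function('w')(M) = Pow(Mul(2, M), -1) = Mul(Rational(1, 2), Pow(M, -1)))
Function('c')(l, o) = 109 (Function('c')(l, o) = Add(6, 103) = 109)
D = Rational(-4846099, 100) (D = Add(Mul(Rational(1, 2), Pow(50, -1)), -48461) = Add(Mul(Rational(1, 2), Rational(1, 50)), -48461) = Add(Rational(1, 100), -48461) = Rational(-4846099, 100) ≈ -48461.)
Pow(Add(D, Function('c')(34, 75)), -1) = Pow(Add(Rational(-4846099, 100), 109), -1) = Pow(Rational(-4835199, 100), -1) = Rational(-100, 4835199)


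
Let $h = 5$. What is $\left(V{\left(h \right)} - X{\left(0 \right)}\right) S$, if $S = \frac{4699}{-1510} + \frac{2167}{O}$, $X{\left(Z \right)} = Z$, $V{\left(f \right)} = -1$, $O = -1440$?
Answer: $\frac{1003873}{217440} \approx 4.6168$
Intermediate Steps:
$S = - \frac{1003873}{217440}$ ($S = \frac{4699}{-1510} + \frac{2167}{-1440} = 4699 \left(- \frac{1}{1510}\right) + 2167 \left(- \frac{1}{1440}\right) = - \frac{4699}{1510} - \frac{2167}{1440} = - \frac{1003873}{217440} \approx -4.6168$)
$\left(V{\left(h \right)} - X{\left(0 \right)}\right) S = \left(-1 - 0\right) \left(- \frac{1003873}{217440}\right) = \left(-1 + 0\right) \left(- \frac{1003873}{217440}\right) = \left(-1\right) \left(- \frac{1003873}{217440}\right) = \frac{1003873}{217440}$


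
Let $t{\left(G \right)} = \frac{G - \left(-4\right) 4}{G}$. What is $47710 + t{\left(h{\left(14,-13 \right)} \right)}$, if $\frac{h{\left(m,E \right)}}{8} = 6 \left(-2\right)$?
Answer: $\frac{286265}{6} \approx 47711.0$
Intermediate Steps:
$h{\left(m,E \right)} = -96$ ($h{\left(m,E \right)} = 8 \cdot 6 \left(-2\right) = 8 \left(-12\right) = -96$)
$t{\left(G \right)} = \frac{16 + G}{G}$ ($t{\left(G \right)} = \frac{G - -16}{G} = \frac{G + 16}{G} = \frac{16 + G}{G}$)
$47710 + t{\left(h{\left(14,-13 \right)} \right)} = 47710 + \frac{16 - 96}{-96} = 47710 - - \frac{5}{6} = 47710 + \frac{5}{6} = \frac{286265}{6}$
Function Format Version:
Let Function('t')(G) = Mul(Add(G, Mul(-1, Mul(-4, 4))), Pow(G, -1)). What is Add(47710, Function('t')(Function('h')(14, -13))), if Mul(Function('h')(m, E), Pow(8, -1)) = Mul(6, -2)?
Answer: Rational(286265, 6) ≈ 47711.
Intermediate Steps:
Function('h')(m, E) = -96 (Function('h')(m, E) = Mul(8, Mul(6, -2)) = Mul(8, -12) = -96)
Function('t')(G) = Mul(Pow(G, -1), Add(16, G)) (Function('t')(G) = Mul(Add(G, Mul(-1, -16)), Pow(G, -1)) = Mul(Add(G, 16), Pow(G, -1)) = Mul(Add(16, G), Pow(G, -1)) = Mul(Pow(G, -1), Add(16, G)))
Add(47710, Function('t')(Function('h')(14, -13))) = Add(47710, Mul(Pow(-96, -1), Add(16, -96))) = Add(47710, Mul(Rational(-1, 96), -80)) = Add(47710, Rational(5, 6)) = Rational(286265, 6)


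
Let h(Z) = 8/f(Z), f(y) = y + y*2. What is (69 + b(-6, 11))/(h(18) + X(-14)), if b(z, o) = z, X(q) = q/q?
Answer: 1701/31 ≈ 54.871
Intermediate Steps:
X(q) = 1
f(y) = 3*y (f(y) = y + 2*y = 3*y)
h(Z) = 8/(3*Z) (h(Z) = 8/((3*Z)) = 8*(1/(3*Z)) = 8/(3*Z))
(69 + b(-6, 11))/(h(18) + X(-14)) = (69 - 6)/((8/3)/18 + 1) = 63/((8/3)*(1/18) + 1) = 63/(4/27 + 1) = 63/(31/27) = 63*(27/31) = 1701/31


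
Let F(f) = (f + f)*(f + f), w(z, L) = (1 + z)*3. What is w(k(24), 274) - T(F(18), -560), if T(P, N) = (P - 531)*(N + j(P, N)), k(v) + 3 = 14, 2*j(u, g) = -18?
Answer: 435321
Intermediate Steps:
j(u, g) = -9 (j(u, g) = (1/2)*(-18) = -9)
k(v) = 11 (k(v) = -3 + 14 = 11)
w(z, L) = 3 + 3*z
F(f) = 4*f**2 (F(f) = (2*f)*(2*f) = 4*f**2)
T(P, N) = (-531 + P)*(-9 + N) (T(P, N) = (P - 531)*(N - 9) = (-531 + P)*(-9 + N))
w(k(24), 274) - T(F(18), -560) = (3 + 3*11) - (4779 - 531*(-560) - 36*18**2 - 2240*18**2) = (3 + 33) - (4779 + 297360 - 36*324 - 2240*324) = 36 - (4779 + 297360 - 9*1296 - 560*1296) = 36 - (4779 + 297360 - 11664 - 725760) = 36 - 1*(-435285) = 36 + 435285 = 435321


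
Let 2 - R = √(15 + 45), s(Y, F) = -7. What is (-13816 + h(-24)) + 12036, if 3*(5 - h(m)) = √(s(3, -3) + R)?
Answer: -1775 - I*√(5 + 2*√15)/3 ≈ -1775.0 - 1.1901*I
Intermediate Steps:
R = 2 - 2*√15 (R = 2 - √(15 + 45) = 2 - √60 = 2 - 2*√15 ≈ -5.7460)
h(m) = 5 - √(-5 - 2*√15)/3 (h(m) = 5 - √(-7 + (2 - 2*√15))/3 = 5 - √(-5 - 2*√15)/3)
(-13816 + h(-24)) + 12036 = (-13816 + (5 - √(-5 - 2*√15)/3)) + 12036 = (-13811 - √(-5 - 2*√15)/3) + 12036 = -1775 - √(-5 - 2*√15)/3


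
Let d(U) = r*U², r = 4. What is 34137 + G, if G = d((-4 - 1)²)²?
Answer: 6284137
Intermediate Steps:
d(U) = 4*U²
G = 6250000 (G = (4*((-4 - 1)²)²)² = (4*((-5)²)²)² = (4*25²)² = (4*625)² = 2500² = 6250000)
34137 + G = 34137 + 6250000 = 6284137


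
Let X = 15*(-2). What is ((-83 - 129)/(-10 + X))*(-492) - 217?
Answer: -14123/5 ≈ -2824.6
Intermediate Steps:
X = -30
((-83 - 129)/(-10 + X))*(-492) - 217 = ((-83 - 129)/(-10 - 30))*(-492) - 217 = -212/(-40)*(-492) - 217 = -212*(-1/40)*(-492) - 217 = (53/10)*(-492) - 217 = -13038/5 - 217 = -14123/5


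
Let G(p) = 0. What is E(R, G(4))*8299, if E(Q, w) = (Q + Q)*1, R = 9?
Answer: 149382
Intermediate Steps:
E(Q, w) = 2*Q (E(Q, w) = (2*Q)*1 = 2*Q)
E(R, G(4))*8299 = (2*9)*8299 = 18*8299 = 149382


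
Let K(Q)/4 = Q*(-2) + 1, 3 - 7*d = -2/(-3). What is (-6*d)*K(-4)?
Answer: -72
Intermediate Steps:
d = 1/3 (d = 3/7 - (-2)/(7*(-3)) = 3/7 - (-2)*(-1)/(7*3) = 3/7 - 1/7*2/3 = 3/7 - 2/21 = 1/3 ≈ 0.33333)
K(Q) = 4 - 8*Q (K(Q) = 4*(Q*(-2) + 1) = 4*(-2*Q + 1) = 4*(1 - 2*Q) = 4 - 8*Q)
(-6*d)*K(-4) = (-6*1/3)*(4 - 8*(-4)) = -2*(4 + 32) = -2*36 = -72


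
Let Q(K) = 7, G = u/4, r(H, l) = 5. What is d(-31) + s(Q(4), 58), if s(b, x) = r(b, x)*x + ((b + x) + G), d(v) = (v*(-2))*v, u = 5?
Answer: -6263/4 ≈ -1565.8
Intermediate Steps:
d(v) = -2*v**2 (d(v) = (-2*v)*v = -2*v**2)
G = 5/4 ≈ 1.2500
s(b, x) = 5/4 + b + 6*x (s(b, x) = 5*x + ((b + x) + 5/4) = 5*x + (5/4 + b + x) = 5/4 + b + 6*x)
d(-31) + s(Q(4), 58) = -2*(-31)**2 + (5/4 + 7 + 6*58) = -2*961 + (5/4 + 7 + 348) = -1922 + 1425/4 = -6263/4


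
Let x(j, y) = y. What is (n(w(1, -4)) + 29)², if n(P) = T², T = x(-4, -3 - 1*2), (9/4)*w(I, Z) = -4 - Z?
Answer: 2916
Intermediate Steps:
w(I, Z) = -16/9 - 4*Z/9 (w(I, Z) = 4*(-4 - Z)/9 = -16/9 - 4*Z/9)
T = -5 (T = -3 - 1*2 = -3 - 2 = -5)
n(P) = 25 (n(P) = (-5)² = 25)
(n(w(1, -4)) + 29)² = (25 + 29)² = 54² = 2916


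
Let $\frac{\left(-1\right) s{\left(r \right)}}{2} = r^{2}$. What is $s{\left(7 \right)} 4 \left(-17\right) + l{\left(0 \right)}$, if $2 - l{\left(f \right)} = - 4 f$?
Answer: $6666$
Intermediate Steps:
$l{\left(f \right)} = 2 + 4 f$ ($l{\left(f \right)} = 2 - - 4 f = 2 + 4 f$)
$s{\left(r \right)} = - 2 r^{2}$
$s{\left(7 \right)} 4 \left(-17\right) + l{\left(0 \right)} = - 2 \cdot 7^{2} \cdot 4 \left(-17\right) + \left(2 + 4 \cdot 0\right) = \left(-2\right) 49 \left(-68\right) + \left(2 + 0\right) = \left(-98\right) \left(-68\right) + 2 = 6664 + 2 = 6666$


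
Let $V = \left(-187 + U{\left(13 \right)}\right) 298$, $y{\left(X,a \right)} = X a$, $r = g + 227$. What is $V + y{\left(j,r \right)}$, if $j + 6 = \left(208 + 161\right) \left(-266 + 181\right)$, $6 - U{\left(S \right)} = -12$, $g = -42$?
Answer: $-5853997$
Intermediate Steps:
$r = 185$ ($r = -42 + 227 = 185$)
$U{\left(S \right)} = 18$ ($U{\left(S \right)} = 6 - -12 = 6 + 12 = 18$)
$j = -31371$ ($j = -6 + \left(208 + 161\right) \left(-266 + 181\right) = -6 + 369 \left(-85\right) = -6 - 31365 = -31371$)
$V = -50362$ ($V = \left(-187 + 18\right) 298 = \left(-169\right) 298 = -50362$)
$V + y{\left(j,r \right)} = -50362 - 5803635 = -5853997$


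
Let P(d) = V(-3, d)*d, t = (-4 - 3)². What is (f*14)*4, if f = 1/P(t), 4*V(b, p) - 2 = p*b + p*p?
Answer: 2/987 ≈ 0.0020263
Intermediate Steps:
V(b, p) = ½ + p²/4 + b*p/4 (V(b, p) = ½ + (p*b + p*p)/4 = ½ + (b*p + p²)/4 = ½ + (p² + b*p)/4 = ½ + (p²/4 + b*p/4) = ½ + p²/4 + b*p/4)
t = 49 (t = (-7)² = 49)
P(d) = d*(½ - 3*d/4 + d²/4) (P(d) = (½ + d²/4 + (¼)*(-3)*d)*d = (½ + d²/4 - 3*d/4)*d = (½ - 3*d/4 + d²/4)*d = d*(½ - 3*d/4 + d²/4))
f = 1/27636 (f = 1/((¼)*49*(2 + 49² - 3*49)) = 1/((¼)*49*(2 + 2401 - 147)) = 1/((¼)*49*2256) = 1/27636 ≈ 3.6185e-5)
(f*14)*4 = ((1/27636)*14)*4 = (1/1974)*4 = 2/987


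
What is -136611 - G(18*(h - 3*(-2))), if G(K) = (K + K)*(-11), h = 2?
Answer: -133443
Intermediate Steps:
G(K) = -22*K (G(K) = (2*K)*(-11) = -22*K)
-136611 - G(18*(h - 3*(-2))) = -136611 - (-22)*18*(2 - 3*(-2)) = -136611 - (-22)*18*(2 + 6) = -136611 - (-22)*18*8 = -136611 - (-22)*144 = -136611 - 1*(-3168) = -136611 + 3168 = -133443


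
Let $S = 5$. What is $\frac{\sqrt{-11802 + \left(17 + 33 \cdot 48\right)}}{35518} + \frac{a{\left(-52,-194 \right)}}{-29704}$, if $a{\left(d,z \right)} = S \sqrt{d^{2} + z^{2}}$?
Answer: $- \frac{5 \sqrt{10085}}{14852} + \frac{101 i}{35518} \approx -0.033808 + 0.0028436 i$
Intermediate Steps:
$a{\left(d,z \right)} = 5 \sqrt{d^{2} + z^{2}}$
$\frac{\sqrt{-11802 + \left(17 + 33 \cdot 48\right)}}{35518} + \frac{a{\left(-52,-194 \right)}}{-29704} = \frac{\sqrt{-11802 + \left(17 + 33 \cdot 48\right)}}{35518} + \frac{5 \sqrt{\left(-52\right)^{2} + \left(-194\right)^{2}}}{-29704} = \sqrt{-11802 + \left(17 + 1584\right)} \frac{1}{35518} + 5 \sqrt{2704 + 37636} \left(- \frac{1}{29704}\right) = \sqrt{-11802 + 1601} \cdot \frac{1}{35518} + 5 \sqrt{40340} \left(- \frac{1}{29704}\right) = \sqrt{-10201} \cdot \frac{1}{35518} + 5 \cdot 2 \sqrt{10085} \left(- \frac{1}{29704}\right) = 101 i \frac{1}{35518} + 10 \sqrt{10085} \left(- \frac{1}{29704}\right) = \frac{101 i}{35518} - \frac{5 \sqrt{10085}}{14852} = - \frac{5 \sqrt{10085}}{14852} + \frac{101 i}{35518}$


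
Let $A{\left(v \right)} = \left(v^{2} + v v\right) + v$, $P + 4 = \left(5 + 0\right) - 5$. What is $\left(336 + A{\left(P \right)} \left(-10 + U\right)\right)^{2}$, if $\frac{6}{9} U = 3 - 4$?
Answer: $196$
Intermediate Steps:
$U = - \frac{3}{2}$ ($U = \frac{3 \left(3 - 4\right)}{2} = \frac{3}{2} \left(-1\right) = - \frac{3}{2} \approx -1.5$)
$P = -4$ ($P = -4 + \left(\left(5 + 0\right) - 5\right) = -4 + \left(5 - 5\right) = -4 + 0 = -4$)
$A{\left(v \right)} = v + 2 v^{2}$ ($A{\left(v \right)} = \left(v^{2} + v^{2}\right) + v = 2 v^{2} + v = v + 2 v^{2}$)
$\left(336 + A{\left(P \right)} \left(-10 + U\right)\right)^{2} = \left(336 + - 4 \left(1 + 2 \left(-4\right)\right) \left(-10 - \frac{3}{2}\right)\right)^{2} = \left(336 + - 4 \left(1 - 8\right) \left(- \frac{23}{2}\right)\right)^{2} = \left(336 + \left(-4\right) \left(-7\right) \left(- \frac{23}{2}\right)\right)^{2} = \left(336 + 28 \left(- \frac{23}{2}\right)\right)^{2} = \left(336 - 322\right)^{2} = 14^{2} = 196$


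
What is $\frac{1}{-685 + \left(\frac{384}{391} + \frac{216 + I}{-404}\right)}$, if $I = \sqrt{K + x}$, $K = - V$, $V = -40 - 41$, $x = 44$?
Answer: $- \frac{3416276686448}{2338620934841095} + \frac{61763924 \sqrt{5}}{2338620934841095} \approx -0.0014607$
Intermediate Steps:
$V = -81$
$K = 81$ ($K = \left(-1\right) \left(-81\right) = 81$)
$I = 5 \sqrt{5}$ ($I = \sqrt{81 + 44} = \sqrt{125} = 5 \sqrt{5} \approx 11.18$)
$\frac{1}{-685 + \left(\frac{384}{391} + \frac{216 + I}{-404}\right)} = \frac{1}{-685 + \left(\frac{384}{391} + \frac{216 + 5 \sqrt{5}}{-404}\right)} = \frac{1}{-685 + \left(384 \cdot \frac{1}{391} + \left(216 + 5 \sqrt{5}\right) \left(- \frac{1}{404}\right)\right)} = \frac{1}{-685 + \left(\frac{384}{391} - \left(\frac{54}{101} + \frac{5 \sqrt{5}}{404}\right)\right)} = \frac{1}{-685 + \left(\frac{17670}{39491} - \frac{5 \sqrt{5}}{404}\right)} = \frac{1}{- \frac{27033665}{39491} - \frac{5 \sqrt{5}}{404}}$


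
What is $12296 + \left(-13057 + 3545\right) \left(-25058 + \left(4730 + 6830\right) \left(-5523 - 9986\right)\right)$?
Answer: $1705588152472$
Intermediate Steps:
$12296 + \left(-13057 + 3545\right) \left(-25058 + \left(4730 + 6830\right) \left(-5523 - 9986\right)\right) = 12296 - 9512 \left(-25058 + 11560 \left(-15509\right)\right) = 12296 - 9512 \left(-25058 - 179284040\right) = 12296 - -1705588140176 = 12296 + 1705588140176 = 1705588152472$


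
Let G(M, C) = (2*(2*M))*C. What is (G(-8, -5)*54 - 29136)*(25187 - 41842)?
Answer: 341360880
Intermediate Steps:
G(M, C) = 4*C*M (G(M, C) = (4*M)*C = 4*C*M)
(G(-8, -5)*54 - 29136)*(25187 - 41842) = ((4*(-5)*(-8))*54 - 29136)*(25187 - 41842) = (160*54 - 29136)*(-16655) = (8640 - 29136)*(-16655) = -20496*(-16655) = 341360880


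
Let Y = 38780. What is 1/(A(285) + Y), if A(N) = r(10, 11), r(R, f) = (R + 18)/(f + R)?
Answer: 3/116344 ≈ 2.5786e-5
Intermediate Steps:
r(R, f) = (18 + R)/(R + f)
A(N) = 4/3 (A(N) = (18 + 10)/(10 + 11) = 28/21 = (1/21)*28 = 4/3)
1/(A(285) + Y) = 1/(4/3 + 38780) = 1/(116344/3) = 3/116344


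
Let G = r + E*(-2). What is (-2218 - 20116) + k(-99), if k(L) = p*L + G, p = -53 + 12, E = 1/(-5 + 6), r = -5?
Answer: -18282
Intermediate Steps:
E = 1 (E = 1/1 = 1)
p = -41
G = -7 (G = -5 + 1*(-2) = -5 - 2 = -7)
k(L) = -7 - 41*L (k(L) = -41*L - 7 = -7 - 41*L)
(-2218 - 20116) + k(-99) = (-2218 - 20116) + (-7 - 41*(-99)) = -22334 + (-7 + 4059) = -22334 + 4052 = -18282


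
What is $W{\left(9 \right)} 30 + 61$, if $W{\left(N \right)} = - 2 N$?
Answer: $-479$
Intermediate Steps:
$W{\left(9 \right)} 30 + 61 = \left(-2\right) 9 \cdot 30 + 61 = \left(-18\right) 30 + 61 = -540 + 61 = -479$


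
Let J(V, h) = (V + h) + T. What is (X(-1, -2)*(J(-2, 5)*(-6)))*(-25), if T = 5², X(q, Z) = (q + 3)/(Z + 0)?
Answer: -4200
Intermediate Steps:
X(q, Z) = (3 + q)/Z
T = 25
J(V, h) = 25 + V + h (J(V, h) = (V + h) + 25 = 25 + V + h)
(X(-1, -2)*(J(-2, 5)*(-6)))*(-25) = (((3 - 1)/(-2))*((25 - 2 + 5)*(-6)))*(-25) = ((-½*2)*(28*(-6)))*(-25) = -1*(-168)*(-25) = 168*(-25) = -4200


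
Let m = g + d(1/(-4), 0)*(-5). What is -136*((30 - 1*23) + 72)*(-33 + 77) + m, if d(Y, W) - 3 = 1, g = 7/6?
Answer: -2836529/6 ≈ -4.7276e+5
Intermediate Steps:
g = 7/6 (g = 7*(⅙) = 7/6 ≈ 1.1667)
d(Y, W) = 4 (d(Y, W) = 3 + 1 = 4)
m = -113/6 (m = 7/6 + 4*(-5) = 7/6 - 20 = -113/6 ≈ -18.833)
-136*((30 - 1*23) + 72)*(-33 + 77) + m = -136*((30 - 1*23) + 72)*(-33 + 77) - 113/6 = -136*((30 - 23) + 72)*44 - 113/6 = -136*(7 + 72)*44 - 113/6 = -10744*44 - 113/6 = -136*3476 - 113/6 = -472736 - 113/6 = -2836529/6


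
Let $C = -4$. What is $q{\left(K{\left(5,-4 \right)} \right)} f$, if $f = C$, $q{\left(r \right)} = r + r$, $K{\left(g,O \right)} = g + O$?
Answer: $-8$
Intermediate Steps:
$K{\left(g,O \right)} = O + g$
$q{\left(r \right)} = 2 r$
$f = -4$
$q{\left(K{\left(5,-4 \right)} \right)} f = 2 \left(-4 + 5\right) \left(-4\right) = 2 \cdot 1 \left(-4\right) = 2 \left(-4\right) = -8$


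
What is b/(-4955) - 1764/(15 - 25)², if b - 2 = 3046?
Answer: -452271/24775 ≈ -18.255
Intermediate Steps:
b = 3048 (b = 2 + 3046 = 3048)
b/(-4955) - 1764/(15 - 25)² = 3048/(-4955) - 1764/(15 - 25)² = 3048*(-1/4955) - 1764/((-10)²) = -3048/4955 - 1764/100 = -3048/4955 - 1764*1/100 = -3048/4955 - 441/25 = -452271/24775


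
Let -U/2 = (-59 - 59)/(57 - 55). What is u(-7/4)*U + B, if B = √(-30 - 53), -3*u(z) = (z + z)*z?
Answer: -2891/12 + I*√83 ≈ -240.92 + 9.1104*I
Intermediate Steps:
u(z) = -2*z²/3 (u(z) = -(z + z)*z/3 = -2*z*z/3 = -2*z²/3)
B = I*√83 (B = √(-83) = I*√83 ≈ 9.1104*I)
U = 118 (U = -2*(-59 - 59)/(57 - 55) = -(-236)/2 = -2*(-59) = 118)
u(-7/4)*U + B = -2*(-7/4)²/3*118 + I*√83 = -⅔*49/16*118 + I*√83 = -49/24*118 + I*√83 = -2891/12 + I*√83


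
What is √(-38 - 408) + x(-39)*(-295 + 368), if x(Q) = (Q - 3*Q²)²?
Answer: 1546023492 + I*√446 ≈ 1.546e+9 + 21.119*I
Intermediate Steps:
√(-38 - 408) + x(-39)*(-295 + 368) = √(-38 - 408) + ((-39)²*(-1 + 3*(-39))²)*(-295 + 368) = √(-446) + (1521*(-1 - 117)²)*73 = I*√446 + (1521*(-118)²)*73 = I*√446 + (1521*13924)*73 = I*√446 + 21178404*73 = I*√446 + 1546023492 = 1546023492 + I*√446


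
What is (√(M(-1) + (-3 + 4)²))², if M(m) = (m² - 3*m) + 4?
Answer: 9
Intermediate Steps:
M(m) = 4 + m² - 3*m
(√(M(-1) + (-3 + 4)²))² = (√((4 + (-1)² - 3*(-1)) + (-3 + 4)²))² = (√((4 + 1 + 3) + 1²))² = (√(8 + 1))² = (√9)² = 3² = 9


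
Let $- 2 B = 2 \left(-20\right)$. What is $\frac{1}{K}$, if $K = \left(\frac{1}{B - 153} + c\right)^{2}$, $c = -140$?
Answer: $\frac{17689}{346741641} \approx 5.1015 \cdot 10^{-5}$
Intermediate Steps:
$B = 20$ ($B = - \frac{2 \left(-20\right)}{2} = \left(- \frac{1}{2}\right) \left(-40\right) = 20$)
$K = \frac{346741641}{17689}$ ($K = \left(\frac{1}{20 - 153} - 140\right)^{2} = \left(\frac{1}{-133} - 140\right)^{2} = \left(- \frac{1}{133} - 140\right)^{2} = \left(- \frac{18621}{133}\right)^{2} = \frac{346741641}{17689} \approx 19602.0$)
$\frac{1}{K} = \frac{1}{\frac{346741641}{17689}} = \frac{17689}{346741641}$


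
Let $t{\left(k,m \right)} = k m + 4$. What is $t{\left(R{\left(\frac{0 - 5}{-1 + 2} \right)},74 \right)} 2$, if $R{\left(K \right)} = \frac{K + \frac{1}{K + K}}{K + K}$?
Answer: $\frac{2087}{25} \approx 83.48$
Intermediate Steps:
$R{\left(K \right)} = \frac{K + \frac{1}{2 K}}{2 K}$
$t{\left(k,m \right)} = 4 + k m$
$t{\left(R{\left(\frac{0 - 5}{-1 + 2} \right)},74 \right)} 2 = \left(4 + \left(\frac{1}{2} + \frac{1}{4 \frac{\left(0 - 5\right)^{2}}{\left(-1 + 2\right)^{2}}}\right) 74\right) 2 = \left(4 + \left(\frac{1}{2} + \frac{1}{4 \cdot 25}\right) 74\right) 2 = \left(4 + \left(\frac{1}{2} + \frac{1}{4} \cdot \frac{1}{25}\right) 74\right) 2 = \left(4 + \left(\frac{1}{2} + \frac{1}{100}\right) 74\right) 2 = \left(4 + \frac{51}{100} \cdot 74\right) 2 = \left(4 + \frac{1887}{50}\right) 2 = \frac{2087}{50} \cdot 2 = \frac{2087}{25}$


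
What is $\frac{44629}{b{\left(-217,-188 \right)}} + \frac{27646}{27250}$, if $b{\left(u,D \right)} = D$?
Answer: $- \frac{605471401}{2561500} \approx -236.37$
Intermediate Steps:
$\frac{44629}{b{\left(-217,-188 \right)}} + \frac{27646}{27250} = \frac{44629}{-188} + \frac{27646}{27250} = 44629 \left(- \frac{1}{188}\right) + 27646 \cdot \frac{1}{27250} = - \frac{44629}{188} + \frac{13823}{13625} = - \frac{605471401}{2561500}$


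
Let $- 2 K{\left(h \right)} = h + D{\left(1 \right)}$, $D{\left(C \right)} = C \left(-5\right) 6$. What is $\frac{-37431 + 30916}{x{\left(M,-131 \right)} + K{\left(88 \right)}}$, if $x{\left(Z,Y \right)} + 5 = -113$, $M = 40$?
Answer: $\frac{6515}{147} \approx 44.32$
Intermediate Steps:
$D{\left(C \right)} = - 30 C$ ($D{\left(C \right)} = - 5 C 6 = - 30 C$)
$x{\left(Z,Y \right)} = -118$ ($x{\left(Z,Y \right)} = -5 - 113 = -118$)
$K{\left(h \right)} = 15 - \frac{h}{2}$ ($K{\left(h \right)} = - \frac{h - 30}{2} = - \frac{-30 + h}{2} = 15 - \frac{h}{2}$)
$\frac{-37431 + 30916}{x{\left(M,-131 \right)} + K{\left(88 \right)}} = \frac{-37431 + 30916}{-118 + \left(15 - 44\right)} = - \frac{6515}{-118 + \left(15 - 44\right)} = - \frac{6515}{-118 - 29} = - \frac{6515}{-147} = \left(-6515\right) \left(- \frac{1}{147}\right) = \frac{6515}{147}$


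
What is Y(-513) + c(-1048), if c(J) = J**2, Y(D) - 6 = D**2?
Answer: 1361479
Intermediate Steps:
Y(D) = 6 + D**2
Y(-513) + c(-1048) = (6 + (-513)**2) + (-1048)**2 = (6 + 263169) + 1098304 = 263175 + 1098304 = 1361479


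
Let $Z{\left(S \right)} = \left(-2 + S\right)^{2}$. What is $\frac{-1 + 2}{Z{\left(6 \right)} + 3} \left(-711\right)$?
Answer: $- \frac{711}{19} \approx -37.421$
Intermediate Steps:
$\frac{-1 + 2}{Z{\left(6 \right)} + 3} \left(-711\right) = \frac{-1 + 2}{\left(-2 + 6\right)^{2} + 3} \left(-711\right) = 1 \frac{1}{4^{2} + 3} \left(-711\right) = 1 \frac{1}{16 + 3} \left(-711\right) = 1 \cdot \frac{1}{19} \left(-711\right) = \frac{1}{19} \left(-711\right) = - \frac{711}{19}$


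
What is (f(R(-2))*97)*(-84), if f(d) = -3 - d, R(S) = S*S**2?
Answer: -40740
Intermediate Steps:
R(S) = S**3
(f(R(-2))*97)*(-84) = ((-3 - 1*(-2)**3)*97)*(-84) = ((-3 - 1*(-8))*97)*(-84) = ((-3 + 8)*97)*(-84) = (5*97)*(-84) = 485*(-84) = -40740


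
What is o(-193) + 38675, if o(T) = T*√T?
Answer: 38675 - 193*I*√193 ≈ 38675.0 - 2681.2*I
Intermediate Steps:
o(T) = T^(3/2)
o(-193) + 38675 = (-193)^(3/2) + 38675 = -193*I*√193 + 38675 = 38675 - 193*I*√193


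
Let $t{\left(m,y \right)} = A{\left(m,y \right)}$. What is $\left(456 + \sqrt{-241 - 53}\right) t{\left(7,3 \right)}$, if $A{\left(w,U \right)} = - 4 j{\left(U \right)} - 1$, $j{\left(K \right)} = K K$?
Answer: $-16872 - 259 i \sqrt{6} \approx -16872.0 - 634.42 i$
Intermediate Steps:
$j{\left(K \right)} = K^{2}$
$A{\left(w,U \right)} = -1 - 4 U^{2}$ ($A{\left(w,U \right)} = - 4 U^{2} - 1 = -1 - 4 U^{2}$)
$t{\left(m,y \right)} = -1 - 4 y^{2}$
$\left(456 + \sqrt{-241 - 53}\right) t{\left(7,3 \right)} = \left(456 + \sqrt{-241 - 53}\right) \left(-1 - 4 \cdot 3^{2}\right) = \left(456 + \sqrt{-294}\right) \left(-1 - 36\right) = \left(456 + 7 i \sqrt{6}\right) \left(-1 - 36\right) = \left(456 + 7 i \sqrt{6}\right) \left(-37\right) = -16872 - 259 i \sqrt{6}$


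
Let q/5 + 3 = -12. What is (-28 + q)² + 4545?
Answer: 15154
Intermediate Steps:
q = -75 (q = -15 + 5*(-12) = -15 - 60 = -75)
(-28 + q)² + 4545 = (-28 - 75)² + 4545 = (-103)² + 4545 = 10609 + 4545 = 15154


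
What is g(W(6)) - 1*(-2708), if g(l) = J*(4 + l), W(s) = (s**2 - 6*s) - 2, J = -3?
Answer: 2702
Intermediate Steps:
W(s) = -2 + s**2 - 6*s
g(l) = -12 - 3*l (g(l) = -3*(4 + l) = -12 - 3*l)
g(W(6)) - 1*(-2708) = (-12 - 3*(-2 + 6**2 - 6*6)) - 1*(-2708) = (-12 - 3*(-2 + 36 - 36)) + 2708 = (-12 - 3*(-2)) + 2708 = (-12 + 6) + 2708 = -6 + 2708 = 2702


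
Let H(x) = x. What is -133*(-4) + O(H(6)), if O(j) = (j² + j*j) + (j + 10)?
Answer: 620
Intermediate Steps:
O(j) = 10 + j + 2*j² (O(j) = (j² + j²) + (10 + j) = 2*j² + (10 + j) = 10 + j + 2*j²)
-133*(-4) + O(H(6)) = -133*(-4) + (10 + 6 + 2*6²) = 532 + (10 + 6 + 2*36) = 532 + (10 + 6 + 72) = 532 + 88 = 620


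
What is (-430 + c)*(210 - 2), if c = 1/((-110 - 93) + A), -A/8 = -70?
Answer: -31929872/357 ≈ -89439.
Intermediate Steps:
A = 560 (A = -8*(-70) = 560)
c = 1/357 (c = 1/((-110 - 93) + 560) = 1/(-203 + 560) = 1/357 ≈ 0.0028011)
(-430 + c)*(210 - 2) = (-430 + 1/357)*(210 - 2) = -153509/357*208 = -31929872/357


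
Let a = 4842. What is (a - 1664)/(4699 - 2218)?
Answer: 3178/2481 ≈ 1.2809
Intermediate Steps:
(a - 1664)/(4699 - 2218) = (4842 - 1664)/(4699 - 2218) = 3178/2481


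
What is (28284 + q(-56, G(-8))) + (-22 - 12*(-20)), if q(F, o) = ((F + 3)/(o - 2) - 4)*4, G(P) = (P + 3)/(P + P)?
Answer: 772514/27 ≈ 28612.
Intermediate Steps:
G(P) = (3 + P)/(2*P) (G(P) = (3 + P)/((2*P)) = (3 + P)*(1/(2*P)) = (3 + P)/(2*P))
q(F, o) = -16 + 4*(3 + F)/(-2 + o) (q(F, o) = ((3 + F)/(-2 + o) - 4)*4 = (-4 + (3 + F)/(-2 + o))*4 = -16 + 4*(3 + F)/(-2 + o))
(28284 + q(-56, G(-8))) + (-22 - 12*(-20)) = (28284 + 4*(11 - 56 - 2*(3 - 8)/(-8))/(-2 + (½)*(3 - 8)/(-8))) + (-22 - 12*(-20)) = (28284 + 4*(11 - 56 - 2*(-1)*(-5)/8)/(-2 + (½)*(-⅛)*(-5))) + (-22 + 240) = (28284 + 4*(11 - 56 - 4*5/16)/(-2 + 5/16)) + 218 = (28284 + 4*(11 - 56 - 5/4)/(-27/16)) + 218 = (28284 + 4*(-16/27)*(-185/4)) + 218 = (28284 + 2960/27) + 218 = 766628/27 + 218 = 772514/27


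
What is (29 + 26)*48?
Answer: 2640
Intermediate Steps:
(29 + 26)*48 = 55*48 = 2640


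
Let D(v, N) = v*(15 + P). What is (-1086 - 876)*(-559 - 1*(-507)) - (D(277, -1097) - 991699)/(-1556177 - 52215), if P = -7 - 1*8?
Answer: 164093593709/1608392 ≈ 1.0202e+5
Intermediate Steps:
P = -15 (P = -7 - 8 = -15)
D(v, N) = 0 (D(v, N) = v*(15 - 15) = v*0 = 0)
(-1086 - 876)*(-559 - 1*(-507)) - (D(277, -1097) - 991699)/(-1556177 - 52215) = (-1086 - 876)*(-559 - 1*(-507)) - (0 - 991699)/(-1556177 - 52215) = -1962*(-559 + 507) - (-991699)/(-1608392) = -1962*(-52) - (-991699)*(-1)/1608392 = 102024 - 1*991699/1608392 = 102024 - 991699/1608392 = 164093593709/1608392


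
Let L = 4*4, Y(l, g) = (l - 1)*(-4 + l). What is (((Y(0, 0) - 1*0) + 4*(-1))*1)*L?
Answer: 0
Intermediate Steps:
Y(l, g) = (-1 + l)*(-4 + l)
L = 16
(((Y(0, 0) - 1*0) + 4*(-1))*1)*L = ((((4 + 0² - 5*0) - 1*0) + 4*(-1))*1)*16 = ((((4 + 0 + 0) + 0) - 4)*1)*16 = (((4 + 0) - 4)*1)*16 = ((4 - 4)*1)*16 = (0*1)*16 = 0*16 = 0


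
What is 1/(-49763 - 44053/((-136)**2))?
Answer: -18496/920460501 ≈ -2.0094e-5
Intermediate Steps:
1/(-49763 - 44053/((-136)**2)) = 1/(-49763 - 44053/18496) = 1/(-920460501/18496) = -18496/920460501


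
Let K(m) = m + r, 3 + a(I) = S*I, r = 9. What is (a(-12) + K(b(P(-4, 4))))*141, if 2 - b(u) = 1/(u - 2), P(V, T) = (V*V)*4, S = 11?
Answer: -1084149/62 ≈ -17486.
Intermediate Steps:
P(V, T) = 4*V² (P(V, T) = V²*4 = 4*V²)
a(I) = -3 + 11*I
b(u) = 2 - 1/(-2 + u) (b(u) = 2 - 1/(u - 2) = 2 - 1/(-2 + u))
K(m) = 9 + m (K(m) = m + 9 = 9 + m)
(a(-12) + K(b(P(-4, 4))))*141 = ((-3 + 11*(-12)) + (9 + (-5 + 2*(4*(-4)²))/(-2 + 4*(-4)²)))*141 = ((-3 - 132) + (9 + (-5 + 2*(4*16))/(-2 + 4*16)))*141 = (-135 + (9 + (-5 + 2*64)/(-2 + 64)))*141 = (-135 + (9 + (-5 + 128)/62))*141 = (-135 + (9 + (1/62)*123))*141 = (-135 + (9 + 123/62))*141 = (-135 + 681/62)*141 = -7689/62*141 = -1084149/62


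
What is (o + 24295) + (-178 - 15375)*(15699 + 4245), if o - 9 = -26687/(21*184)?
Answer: -1198476535679/3864 ≈ -3.1016e+8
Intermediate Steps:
o = 8089/3864 (o = 9 - 26687/(21*184) = 9 - 26687/3864 = 8089/3864 ≈ 2.0934)
(o + 24295) + (-178 - 15375)*(15699 + 4245) = (8089/3864 + 24295) + (-178 - 15375)*(15699 + 4245) = 93883969/3864 - 15553*19944 = 93883969/3864 - 310189032 = -1198476535679/3864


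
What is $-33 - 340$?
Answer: $-373$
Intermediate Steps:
$-33 - 340 = -373$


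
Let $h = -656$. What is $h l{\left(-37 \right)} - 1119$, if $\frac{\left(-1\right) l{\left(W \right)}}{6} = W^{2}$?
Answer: $5387265$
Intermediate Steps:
$l{\left(W \right)} = - 6 W^{2}$
$h l{\left(-37 \right)} - 1119 = - 656 \left(- 6 \left(-37\right)^{2}\right) - 1119 = - 656 \left(\left(-6\right) 1369\right) - 1119 = \left(-656\right) \left(-8214\right) - 1119 = 5388384 - 1119 = 5387265$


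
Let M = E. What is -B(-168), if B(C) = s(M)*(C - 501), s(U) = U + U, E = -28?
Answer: -37464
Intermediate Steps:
M = -28
s(U) = 2*U
B(C) = 28056 - 56*C (B(C) = (2*(-28))*(C - 501) = -56*(-501 + C) = 28056 - 56*C)
-B(-168) = -(28056 - 56*(-168)) = -(28056 + 9408) = -1*37464 = -37464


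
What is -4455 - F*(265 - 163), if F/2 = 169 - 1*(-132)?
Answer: -65859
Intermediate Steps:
F = 602 (F = 2*(169 - 1*(-132)) = 2*(169 + 132) = 2*301 = 602)
-4455 - F*(265 - 163) = -4455 - 602*(265 - 163) = -4455 - 602*102 = -4455 - 1*61404 = -4455 - 61404 = -65859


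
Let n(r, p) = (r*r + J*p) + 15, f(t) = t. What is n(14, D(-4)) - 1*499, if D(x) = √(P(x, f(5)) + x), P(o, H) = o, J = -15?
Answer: -288 - 30*I*√2 ≈ -288.0 - 42.426*I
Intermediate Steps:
D(x) = √2*√x (D(x) = √(x + x) = √(2*x) = √2*√x)
n(r, p) = 15 + r² - 15*p (n(r, p) = (r*r - 15*p) + 15 = (r² - 15*p) + 15 = 15 + r² - 15*p)
n(14, D(-4)) - 1*499 = (15 + 14² - 15*√2*√(-4)) - 1*499 = (15 + 196 - 15*√2*2*I) - 499 = (15 + 196 - 30*I*√2) - 499 = (211 - 30*I*√2) - 499 = -288 - 30*I*√2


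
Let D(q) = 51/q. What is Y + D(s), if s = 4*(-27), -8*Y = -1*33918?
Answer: 76307/18 ≈ 4239.3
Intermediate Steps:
Y = 16959/4 (Y = -(-1)*33918/8 = -⅛*(-33918) = 16959/4 ≈ 4239.8)
s = -108
Y + D(s) = 16959/4 + 51/(-108) = 16959/4 + 51*(-1/108) = 16959/4 - 17/36 = 76307/18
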